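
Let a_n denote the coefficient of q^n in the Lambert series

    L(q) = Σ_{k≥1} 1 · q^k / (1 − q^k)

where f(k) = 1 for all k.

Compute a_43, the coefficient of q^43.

d|43:{43,1}  Σf=1+1=2

a_43 = 2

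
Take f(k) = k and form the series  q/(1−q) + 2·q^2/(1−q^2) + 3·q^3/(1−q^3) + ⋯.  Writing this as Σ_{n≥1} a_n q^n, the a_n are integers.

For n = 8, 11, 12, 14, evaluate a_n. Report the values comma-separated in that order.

15, 12, 28, 24

[q^8] f(1)=1,f(2)=2,f(4)=4,f(8)=8 ⇒ 15
d|11:{1,11}  Σf=1+11=12
n=12: 1·12 2·6 3·4 4·3 6·2 12·1  f→[1+2+3+4+6+12]=28
q^14  k|14↦f(k): 14:14 7:7 2:2 1:1  a_14=24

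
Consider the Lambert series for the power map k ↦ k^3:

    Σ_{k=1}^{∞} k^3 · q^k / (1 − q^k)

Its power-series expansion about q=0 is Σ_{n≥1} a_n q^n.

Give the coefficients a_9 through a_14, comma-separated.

757, 1134, 1332, 2044, 2198, 3096

n=9: 1·9 3·3 9·1  f→[1+27+729]=757
d|10:{10,5,2,1}  Σf=1000+125+8+1=1134
n=11: 1·11 11·1  f→[1+1331]=1332
[q^12] f(12)=1728,f(6)=216,f(4)=64,f(3)=27,f(2)=8,f(1)=1 ⇒ 2044
[q^13] f(1)=1,f(13)=2197 ⇒ 2198
d|14:{1,2,7,14}  Σf=1+8+343+2744=3096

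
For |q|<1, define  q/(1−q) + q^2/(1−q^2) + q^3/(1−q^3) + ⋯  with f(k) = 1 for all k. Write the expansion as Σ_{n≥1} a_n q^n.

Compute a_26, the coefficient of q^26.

a_26 = 4

d|26:{26,13,2,1}  Σf=1+1+1+1=4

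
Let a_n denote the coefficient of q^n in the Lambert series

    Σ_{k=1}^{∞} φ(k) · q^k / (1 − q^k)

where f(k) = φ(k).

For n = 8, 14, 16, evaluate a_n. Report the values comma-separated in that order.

n=8: 8·1 4·2 2·4 1·8  φ→[4+2+1+1]=8
[q^14] φ(14)=6,φ(7)=6,φ(2)=1,φ(1)=1 ⇒ 14
q^16  k|16↦φ(k): 16:8 8:4 4:2 2:1 1:1  a_16=16

8, 14, 16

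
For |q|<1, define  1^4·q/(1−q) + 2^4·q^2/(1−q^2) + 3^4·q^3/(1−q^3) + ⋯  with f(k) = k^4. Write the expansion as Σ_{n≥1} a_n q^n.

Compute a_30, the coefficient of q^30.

a_30 = 872644

n=30: 30·1 15·2 10·3 6·5 5·6 3·10 2·15 1·30  f→[810000+50625+10000+1296+625+81+16+1]=872644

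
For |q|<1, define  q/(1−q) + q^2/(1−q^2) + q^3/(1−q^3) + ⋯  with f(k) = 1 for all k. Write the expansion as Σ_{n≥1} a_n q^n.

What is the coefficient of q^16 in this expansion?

a_16 = 5

n=16: 1·16 2·8 4·4 8·2 16·1  f→[1+1+1+1+1]=5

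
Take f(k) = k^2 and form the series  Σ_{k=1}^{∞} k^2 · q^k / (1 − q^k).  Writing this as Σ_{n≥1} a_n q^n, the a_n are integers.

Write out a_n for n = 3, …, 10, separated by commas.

10, 21, 26, 50, 50, 85, 91, 130

q^3  k|3↦f(k): 3:9 1:1  a_3=10
n=4: 1·4 2·2 4·1  f→[1+4+16]=21
n=5: 1·5 5·1  f→[1+25]=26
d|6:{6,3,2,1}  Σf=36+9+4+1=50
d|7:{7,1}  Σf=49+1=50
[q^8] f(8)=64,f(4)=16,f(2)=4,f(1)=1 ⇒ 85
q^9  k|9↦f(k): 9:81 3:9 1:1  a_9=91
q^10  k|10↦f(k): 1:1 2:4 5:25 10:100  a_10=130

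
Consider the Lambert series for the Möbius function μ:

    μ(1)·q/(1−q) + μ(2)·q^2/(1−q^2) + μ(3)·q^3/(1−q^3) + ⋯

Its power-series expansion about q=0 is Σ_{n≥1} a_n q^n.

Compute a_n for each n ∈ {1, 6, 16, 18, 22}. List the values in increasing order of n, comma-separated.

1, 0, 0, 0, 0

n=1: 1·1  μ→[1]=1
d|6:{1,2,3,6}  Σμ=1+(-1)+(-1)+1=0
n=16: 16·1 8·2 4·4 2·8 1·16  μ→[0+0+0+(-1)+1]=0
n=18: 1·18 2·9 3·6 6·3 9·2 18·1  μ→[1+(-1)+(-1)+1+0+0]=0
d|22:{22,11,2,1}  Σμ=1+(-1)+(-1)+1=0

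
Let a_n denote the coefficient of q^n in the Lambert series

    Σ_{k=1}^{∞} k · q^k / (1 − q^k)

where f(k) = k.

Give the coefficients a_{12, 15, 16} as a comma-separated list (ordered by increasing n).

q^12  k|12↦f(k): 1:1 2:2 3:3 4:4 6:6 12:12  a_12=28
d|15:{15,5,3,1}  Σf=15+5+3+1=24
n=16: 1·16 2·8 4·4 8·2 16·1  f→[1+2+4+8+16]=31

28, 24, 31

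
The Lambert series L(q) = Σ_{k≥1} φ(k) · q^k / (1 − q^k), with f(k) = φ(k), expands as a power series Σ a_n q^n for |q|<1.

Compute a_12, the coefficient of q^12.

n=12: 12·1 6·2 4·3 3·4 2·6 1·12  φ→[4+2+2+2+1+1]=12

a_12 = 12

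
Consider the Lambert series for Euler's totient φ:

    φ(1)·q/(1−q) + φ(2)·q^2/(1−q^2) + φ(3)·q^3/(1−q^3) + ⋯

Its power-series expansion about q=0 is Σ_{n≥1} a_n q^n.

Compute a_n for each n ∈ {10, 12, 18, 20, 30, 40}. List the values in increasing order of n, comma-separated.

n=10: 1·10 2·5 5·2 10·1  φ→[1+1+4+4]=10
q^12  k|12↦φ(k): 1:1 2:1 3:2 4:2 6:2 12:4  a_12=12
d|18:{18,9,6,3,2,1}  Σφ=6+6+2+2+1+1=18
q^20  k|20↦φ(k): 1:1 2:1 4:2 5:4 10:4 20:8  a_20=20
[q^30] φ(30)=8,φ(15)=8,φ(10)=4,φ(6)=2,φ(5)=4,φ(3)=2,φ(2)=1,φ(1)=1 ⇒ 30
d|40:{1,2,4,5,8,10,20,40}  Σφ=1+1+2+4+4+4+8+16=40

10, 12, 18, 20, 30, 40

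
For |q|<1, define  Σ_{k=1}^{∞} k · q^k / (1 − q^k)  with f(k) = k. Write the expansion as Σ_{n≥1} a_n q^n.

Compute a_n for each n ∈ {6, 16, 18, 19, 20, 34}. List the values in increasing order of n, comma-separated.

[q^6] f(1)=1,f(2)=2,f(3)=3,f(6)=6 ⇒ 12
d|16:{1,2,4,8,16}  Σf=1+2+4+8+16=31
q^18  k|18↦f(k): 1:1 2:2 3:3 6:6 9:9 18:18  a_18=39
q^19  k|19↦f(k): 1:1 19:19  a_19=20
n=20: 1·20 2·10 4·5 5·4 10·2 20·1  f→[1+2+4+5+10+20]=42
[q^34] f(34)=34,f(17)=17,f(2)=2,f(1)=1 ⇒ 54

12, 31, 39, 20, 42, 54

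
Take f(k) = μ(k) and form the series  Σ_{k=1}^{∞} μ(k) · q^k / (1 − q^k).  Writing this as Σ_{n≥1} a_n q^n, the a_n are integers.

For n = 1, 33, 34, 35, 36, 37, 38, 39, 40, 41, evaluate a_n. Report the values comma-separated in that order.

n=1: 1·1  μ→[1]=1
[q^33] μ(1)=1,μ(3)=-1,μ(11)=-1,μ(33)=1 ⇒ 0
[q^34] μ(34)=1,μ(17)=-1,μ(2)=-1,μ(1)=1 ⇒ 0
[q^35] μ(1)=1,μ(5)=-1,μ(7)=-1,μ(35)=1 ⇒ 0
d|36:{1,2,3,4,6,9,12,18,36}  Σμ=1+(-1)+(-1)+0+1+0+0+0+0=0
[q^37] μ(37)=-1,μ(1)=1 ⇒ 0
n=38: 1·38 2·19 19·2 38·1  μ→[1+(-1)+(-1)+1]=0
q^39  k|39↦μ(k): 39:1 13:-1 3:-1 1:1  a_39=0
q^40  k|40↦μ(k): 40:0 20:0 10:1 8:0 5:-1 4:0 2:-1 1:1  a_40=0
d|41:{41,1}  Σμ=(-1)+1=0

1, 0, 0, 0, 0, 0, 0, 0, 0, 0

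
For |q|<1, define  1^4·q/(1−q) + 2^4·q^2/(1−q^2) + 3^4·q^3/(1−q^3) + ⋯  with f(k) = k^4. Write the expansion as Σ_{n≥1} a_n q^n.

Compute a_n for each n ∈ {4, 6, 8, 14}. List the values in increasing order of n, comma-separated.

d|4:{4,2,1}  Σf=256+16+1=273
q^6  k|6↦f(k): 6:1296 3:81 2:16 1:1  a_6=1394
[q^8] f(8)=4096,f(4)=256,f(2)=16,f(1)=1 ⇒ 4369
n=14: 1·14 2·7 7·2 14·1  f→[1+16+2401+38416]=40834

273, 1394, 4369, 40834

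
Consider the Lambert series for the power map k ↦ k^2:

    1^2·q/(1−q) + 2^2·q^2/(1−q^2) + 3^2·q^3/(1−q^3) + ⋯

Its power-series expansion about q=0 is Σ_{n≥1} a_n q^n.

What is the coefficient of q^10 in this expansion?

a_10 = 130

n=10: 1·10 2·5 5·2 10·1  f→[1+4+25+100]=130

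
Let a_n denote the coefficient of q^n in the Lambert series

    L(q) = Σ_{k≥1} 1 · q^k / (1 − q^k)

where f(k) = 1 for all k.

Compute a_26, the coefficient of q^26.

a_26 = 4

d|26:{1,2,13,26}  Σf=1+1+1+1=4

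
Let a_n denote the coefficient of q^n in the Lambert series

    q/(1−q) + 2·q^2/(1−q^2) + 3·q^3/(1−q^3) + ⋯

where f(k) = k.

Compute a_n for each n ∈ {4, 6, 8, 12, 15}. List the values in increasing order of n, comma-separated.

7, 12, 15, 28, 24

[q^4] f(4)=4,f(2)=2,f(1)=1 ⇒ 7
[q^6] f(1)=1,f(2)=2,f(3)=3,f(6)=6 ⇒ 12
[q^8] f(1)=1,f(2)=2,f(4)=4,f(8)=8 ⇒ 15
d|12:{1,2,3,4,6,12}  Σf=1+2+3+4+6+12=28
q^15  k|15↦f(k): 1:1 3:3 5:5 15:15  a_15=24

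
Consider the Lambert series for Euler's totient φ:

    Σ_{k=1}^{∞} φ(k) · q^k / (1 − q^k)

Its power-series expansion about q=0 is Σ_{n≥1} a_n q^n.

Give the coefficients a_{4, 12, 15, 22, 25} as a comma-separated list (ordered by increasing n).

n=4: 1·4 2·2 4·1  φ→[1+1+2]=4
d|12:{12,6,4,3,2,1}  Σφ=4+2+2+2+1+1=12
d|15:{15,5,3,1}  Σφ=8+4+2+1=15
d|22:{22,11,2,1}  Σφ=10+10+1+1=22
[q^25] φ(25)=20,φ(5)=4,φ(1)=1 ⇒ 25

4, 12, 15, 22, 25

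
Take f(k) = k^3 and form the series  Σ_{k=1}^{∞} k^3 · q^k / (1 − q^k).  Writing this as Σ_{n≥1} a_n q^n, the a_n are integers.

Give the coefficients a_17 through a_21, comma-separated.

n=17: 1·17 17·1  f→[1+4913]=4914
[q^18] f(1)=1,f(2)=8,f(3)=27,f(6)=216,f(9)=729,f(18)=5832 ⇒ 6813
q^19  k|19↦f(k): 1:1 19:6859  a_19=6860
n=20: 1·20 2·10 4·5 5·4 10·2 20·1  f→[1+8+64+125+1000+8000]=9198
d|21:{1,3,7,21}  Σf=1+27+343+9261=9632

4914, 6813, 6860, 9198, 9632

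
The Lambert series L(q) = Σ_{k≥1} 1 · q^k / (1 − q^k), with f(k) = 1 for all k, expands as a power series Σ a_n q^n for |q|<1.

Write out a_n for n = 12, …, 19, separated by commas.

[q^12] f(12)=1,f(6)=1,f(4)=1,f(3)=1,f(2)=1,f(1)=1 ⇒ 6
d|13:{13,1}  Σf=1+1=2
q^14  k|14↦f(k): 1:1 2:1 7:1 14:1  a_14=4
[q^15] f(15)=1,f(5)=1,f(3)=1,f(1)=1 ⇒ 4
n=16: 16·1 8·2 4·4 2·8 1·16  f→[1+1+1+1+1]=5
d|17:{1,17}  Σf=1+1=2
n=18: 1·18 2·9 3·6 6·3 9·2 18·1  f→[1+1+1+1+1+1]=6
n=19: 1·19 19·1  f→[1+1]=2

6, 2, 4, 4, 5, 2, 6, 2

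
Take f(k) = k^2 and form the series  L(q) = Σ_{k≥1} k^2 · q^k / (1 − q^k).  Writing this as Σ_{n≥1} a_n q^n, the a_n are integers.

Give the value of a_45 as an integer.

n=45: 45·1 15·3 9·5 5·9 3·15 1·45  f→[2025+225+81+25+9+1]=2366

a_45 = 2366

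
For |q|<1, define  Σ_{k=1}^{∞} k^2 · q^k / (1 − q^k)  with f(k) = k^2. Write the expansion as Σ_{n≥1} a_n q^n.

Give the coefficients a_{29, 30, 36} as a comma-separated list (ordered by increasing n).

n=29: 29·1 1·29  f→[841+1]=842
n=30: 1·30 2·15 3·10 5·6 6·5 10·3 15·2 30·1  f→[1+4+9+25+36+100+225+900]=1300
q^36  k|36↦f(k): 1:1 2:4 3:9 4:16 6:36 9:81 12:144 18:324 36:1296  a_36=1911

842, 1300, 1911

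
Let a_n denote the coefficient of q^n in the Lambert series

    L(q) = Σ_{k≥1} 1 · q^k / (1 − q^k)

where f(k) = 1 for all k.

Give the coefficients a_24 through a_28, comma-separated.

q^24  k|24↦f(k): 24:1 12:1 8:1 6:1 4:1 3:1 2:1 1:1  a_24=8
d|25:{1,5,25}  Σf=1+1+1=3
q^26  k|26↦f(k): 1:1 2:1 13:1 26:1  a_26=4
[q^27] f(1)=1,f(3)=1,f(9)=1,f(27)=1 ⇒ 4
n=28: 1·28 2·14 4·7 7·4 14·2 28·1  f→[1+1+1+1+1+1]=6

8, 3, 4, 4, 6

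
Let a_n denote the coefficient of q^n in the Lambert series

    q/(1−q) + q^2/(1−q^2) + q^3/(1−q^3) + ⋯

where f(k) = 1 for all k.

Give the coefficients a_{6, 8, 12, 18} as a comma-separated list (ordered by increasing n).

q^6  k|6↦f(k): 1:1 2:1 3:1 6:1  a_6=4
d|8:{8,4,2,1}  Σf=1+1+1+1=4
d|12:{1,2,3,4,6,12}  Σf=1+1+1+1+1+1=6
[q^18] f(18)=1,f(9)=1,f(6)=1,f(3)=1,f(2)=1,f(1)=1 ⇒ 6

4, 4, 6, 6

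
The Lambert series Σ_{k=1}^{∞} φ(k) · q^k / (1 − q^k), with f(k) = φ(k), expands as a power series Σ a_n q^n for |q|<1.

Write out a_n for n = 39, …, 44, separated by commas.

n=39: 1·39 3·13 13·3 39·1  φ→[1+2+12+24]=39
[q^40] φ(1)=1,φ(2)=1,φ(4)=2,φ(5)=4,φ(8)=4,φ(10)=4,φ(20)=8,φ(40)=16 ⇒ 40
q^41  k|41↦φ(k): 1:1 41:40  a_41=41
n=42: 42·1 21·2 14·3 7·6 6·7 3·14 2·21 1·42  φ→[12+12+6+6+2+2+1+1]=42
d|43:{43,1}  Σφ=42+1=43
n=44: 1·44 2·22 4·11 11·4 22·2 44·1  φ→[1+1+2+10+10+20]=44

39, 40, 41, 42, 43, 44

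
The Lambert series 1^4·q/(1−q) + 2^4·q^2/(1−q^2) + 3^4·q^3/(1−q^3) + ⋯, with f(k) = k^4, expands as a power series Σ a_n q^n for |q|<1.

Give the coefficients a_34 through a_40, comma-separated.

1419874, 1503652, 1813539, 1874162, 2215474, 2342084, 2734994

d|34:{34,17,2,1}  Σf=1336336+83521+16+1=1419874
d|35:{35,7,5,1}  Σf=1500625+2401+625+1=1503652
d|36:{1,2,3,4,6,9,12,18,36}  Σf=1+16+81+256+1296+6561+20736+104976+1679616=1813539
q^37  k|37↦f(k): 1:1 37:1874161  a_37=1874162
[q^38] f(38)=2085136,f(19)=130321,f(2)=16,f(1)=1 ⇒ 2215474
n=39: 39·1 13·3 3·13 1·39  f→[2313441+28561+81+1]=2342084
d|40:{1,2,4,5,8,10,20,40}  Σf=1+16+256+625+4096+10000+160000+2560000=2734994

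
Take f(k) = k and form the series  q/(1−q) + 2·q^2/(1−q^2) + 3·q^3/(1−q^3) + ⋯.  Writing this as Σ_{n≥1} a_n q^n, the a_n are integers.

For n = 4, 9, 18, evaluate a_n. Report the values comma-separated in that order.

n=4: 1·4 2·2 4·1  f→[1+2+4]=7
[q^9] f(9)=9,f(3)=3,f(1)=1 ⇒ 13
[q^18] f(1)=1,f(2)=2,f(3)=3,f(6)=6,f(9)=9,f(18)=18 ⇒ 39

7, 13, 39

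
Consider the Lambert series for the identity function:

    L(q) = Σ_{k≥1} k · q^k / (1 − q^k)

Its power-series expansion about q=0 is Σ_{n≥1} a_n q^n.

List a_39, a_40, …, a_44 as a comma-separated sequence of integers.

n=39: 39·1 13·3 3·13 1·39  f→[39+13+3+1]=56
[q^40] f(1)=1,f(2)=2,f(4)=4,f(5)=5,f(8)=8,f(10)=10,f(20)=20,f(40)=40 ⇒ 90
n=41: 41·1 1·41  f→[41+1]=42
[q^42] f(1)=1,f(2)=2,f(3)=3,f(6)=6,f(7)=7,f(14)=14,f(21)=21,f(42)=42 ⇒ 96
[q^43] f(43)=43,f(1)=1 ⇒ 44
d|44:{1,2,4,11,22,44}  Σf=1+2+4+11+22+44=84

56, 90, 42, 96, 44, 84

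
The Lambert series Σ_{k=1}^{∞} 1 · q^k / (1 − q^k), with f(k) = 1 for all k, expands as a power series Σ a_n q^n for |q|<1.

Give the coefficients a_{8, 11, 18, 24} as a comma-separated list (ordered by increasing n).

4, 2, 6, 8

d|8:{8,4,2,1}  Σf=1+1+1+1=4
d|11:{11,1}  Σf=1+1=2
n=18: 1·18 2·9 3·6 6·3 9·2 18·1  f→[1+1+1+1+1+1]=6
d|24:{24,12,8,6,4,3,2,1}  Σf=1+1+1+1+1+1+1+1=8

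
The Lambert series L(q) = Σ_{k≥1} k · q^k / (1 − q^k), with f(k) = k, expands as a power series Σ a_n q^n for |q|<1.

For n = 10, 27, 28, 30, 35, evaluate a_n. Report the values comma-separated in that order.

q^10  k|10↦f(k): 10:10 5:5 2:2 1:1  a_10=18
n=27: 1·27 3·9 9·3 27·1  f→[1+3+9+27]=40
d|28:{1,2,4,7,14,28}  Σf=1+2+4+7+14+28=56
[q^30] f(1)=1,f(2)=2,f(3)=3,f(5)=5,f(6)=6,f(10)=10,f(15)=15,f(30)=30 ⇒ 72
n=35: 1·35 5·7 7·5 35·1  f→[1+5+7+35]=48

18, 40, 56, 72, 48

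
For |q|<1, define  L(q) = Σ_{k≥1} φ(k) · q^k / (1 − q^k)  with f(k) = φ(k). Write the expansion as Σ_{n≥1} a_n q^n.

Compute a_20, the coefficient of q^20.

[q^20] φ(1)=1,φ(2)=1,φ(4)=2,φ(5)=4,φ(10)=4,φ(20)=8 ⇒ 20

a_20 = 20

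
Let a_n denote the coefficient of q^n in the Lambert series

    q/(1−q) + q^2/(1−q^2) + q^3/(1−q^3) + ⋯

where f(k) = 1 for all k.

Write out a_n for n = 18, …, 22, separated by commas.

q^18  k|18↦f(k): 18:1 9:1 6:1 3:1 2:1 1:1  a_18=6
q^19  k|19↦f(k): 19:1 1:1  a_19=2
n=20: 1·20 2·10 4·5 5·4 10·2 20·1  f→[1+1+1+1+1+1]=6
[q^21] f(1)=1,f(3)=1,f(7)=1,f(21)=1 ⇒ 4
n=22: 22·1 11·2 2·11 1·22  f→[1+1+1+1]=4

6, 2, 6, 4, 4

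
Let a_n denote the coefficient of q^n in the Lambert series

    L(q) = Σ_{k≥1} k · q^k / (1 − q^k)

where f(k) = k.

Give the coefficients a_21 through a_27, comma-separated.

32, 36, 24, 60, 31, 42, 40

n=21: 21·1 7·3 3·7 1·21  f→[21+7+3+1]=32
n=22: 1·22 2·11 11·2 22·1  f→[1+2+11+22]=36
n=23: 1·23 23·1  f→[1+23]=24
q^24  k|24↦f(k): 24:24 12:12 8:8 6:6 4:4 3:3 2:2 1:1  a_24=60
n=25: 25·1 5·5 1·25  f→[25+5+1]=31
n=26: 1·26 2·13 13·2 26·1  f→[1+2+13+26]=42
n=27: 1·27 3·9 9·3 27·1  f→[1+3+9+27]=40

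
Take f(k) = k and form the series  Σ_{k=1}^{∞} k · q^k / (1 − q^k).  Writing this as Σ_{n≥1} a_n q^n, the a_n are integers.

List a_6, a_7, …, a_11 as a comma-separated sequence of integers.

12, 8, 15, 13, 18, 12

[q^6] f(6)=6,f(3)=3,f(2)=2,f(1)=1 ⇒ 12
d|7:{7,1}  Σf=7+1=8
n=8: 1·8 2·4 4·2 8·1  f→[1+2+4+8]=15
q^9  k|9↦f(k): 1:1 3:3 9:9  a_9=13
q^10  k|10↦f(k): 1:1 2:2 5:5 10:10  a_10=18
q^11  k|11↦f(k): 1:1 11:11  a_11=12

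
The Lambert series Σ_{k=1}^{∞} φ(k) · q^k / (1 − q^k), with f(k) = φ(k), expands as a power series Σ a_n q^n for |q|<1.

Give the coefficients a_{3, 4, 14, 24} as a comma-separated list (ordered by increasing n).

d|3:{3,1}  Σφ=2+1=3
d|4:{4,2,1}  Σφ=2+1+1=4
[q^14] φ(14)=6,φ(7)=6,φ(2)=1,φ(1)=1 ⇒ 14
n=24: 24·1 12·2 8·3 6·4 4·6 3·8 2·12 1·24  φ→[8+4+4+2+2+2+1+1]=24

3, 4, 14, 24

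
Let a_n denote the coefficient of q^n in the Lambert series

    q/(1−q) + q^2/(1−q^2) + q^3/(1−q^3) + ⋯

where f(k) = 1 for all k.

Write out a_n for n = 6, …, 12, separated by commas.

[q^6] f(1)=1,f(2)=1,f(3)=1,f(6)=1 ⇒ 4
q^7  k|7↦f(k): 1:1 7:1  a_7=2
n=8: 8·1 4·2 2·4 1·8  f→[1+1+1+1]=4
n=9: 9·1 3·3 1·9  f→[1+1+1]=3
d|10:{1,2,5,10}  Σf=1+1+1+1=4
[q^11] f(1)=1,f(11)=1 ⇒ 2
n=12: 1·12 2·6 3·4 4·3 6·2 12·1  f→[1+1+1+1+1+1]=6

4, 2, 4, 3, 4, 2, 6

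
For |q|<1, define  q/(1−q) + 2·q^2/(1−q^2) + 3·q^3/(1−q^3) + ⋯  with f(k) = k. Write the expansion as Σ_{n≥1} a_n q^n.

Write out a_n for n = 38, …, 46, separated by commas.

n=38: 1·38 2·19 19·2 38·1  f→[1+2+19+38]=60
d|39:{39,13,3,1}  Σf=39+13+3+1=56
d|40:{1,2,4,5,8,10,20,40}  Σf=1+2+4+5+8+10+20+40=90
n=41: 1·41 41·1  f→[1+41]=42
[q^42] f(1)=1,f(2)=2,f(3)=3,f(6)=6,f(7)=7,f(14)=14,f(21)=21,f(42)=42 ⇒ 96
n=43: 43·1 1·43  f→[43+1]=44
[q^44] f(1)=1,f(2)=2,f(4)=4,f(11)=11,f(22)=22,f(44)=44 ⇒ 84
[q^45] f(45)=45,f(15)=15,f(9)=9,f(5)=5,f(3)=3,f(1)=1 ⇒ 78
d|46:{46,23,2,1}  Σf=46+23+2+1=72

60, 56, 90, 42, 96, 44, 84, 78, 72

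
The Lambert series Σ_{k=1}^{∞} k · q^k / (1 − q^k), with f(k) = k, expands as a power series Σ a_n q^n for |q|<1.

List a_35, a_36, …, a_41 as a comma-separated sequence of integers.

[q^35] f(1)=1,f(5)=5,f(7)=7,f(35)=35 ⇒ 48
q^36  k|36↦f(k): 36:36 18:18 12:12 9:9 6:6 4:4 3:3 2:2 1:1  a_36=91
[q^37] f(1)=1,f(37)=37 ⇒ 38
[q^38] f(38)=38,f(19)=19,f(2)=2,f(1)=1 ⇒ 60
[q^39] f(39)=39,f(13)=13,f(3)=3,f(1)=1 ⇒ 56
q^40  k|40↦f(k): 40:40 20:20 10:10 8:8 5:5 4:4 2:2 1:1  a_40=90
d|41:{1,41}  Σf=1+41=42

48, 91, 38, 60, 56, 90, 42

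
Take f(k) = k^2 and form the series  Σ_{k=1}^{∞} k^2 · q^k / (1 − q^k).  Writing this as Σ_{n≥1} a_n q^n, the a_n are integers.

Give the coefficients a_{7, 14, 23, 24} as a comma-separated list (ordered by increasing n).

q^7  k|7↦f(k): 7:49 1:1  a_7=50
[q^14] f(1)=1,f(2)=4,f(7)=49,f(14)=196 ⇒ 250
n=23: 23·1 1·23  f→[529+1]=530
d|24:{24,12,8,6,4,3,2,1}  Σf=576+144+64+36+16+9+4+1=850

50, 250, 530, 850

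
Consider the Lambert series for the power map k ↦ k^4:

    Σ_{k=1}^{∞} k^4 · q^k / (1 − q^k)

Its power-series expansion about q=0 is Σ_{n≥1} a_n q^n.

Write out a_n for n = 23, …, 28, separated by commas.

279842, 358258, 391251, 485554, 538084, 655746

[q^23] f(1)=1,f(23)=279841 ⇒ 279842
[q^24] f(24)=331776,f(12)=20736,f(8)=4096,f(6)=1296,f(4)=256,f(3)=81,f(2)=16,f(1)=1 ⇒ 358258
n=25: 1·25 5·5 25·1  f→[1+625+390625]=391251
[q^26] f(1)=1,f(2)=16,f(13)=28561,f(26)=456976 ⇒ 485554
d|27:{1,3,9,27}  Σf=1+81+6561+531441=538084
d|28:{1,2,4,7,14,28}  Σf=1+16+256+2401+38416+614656=655746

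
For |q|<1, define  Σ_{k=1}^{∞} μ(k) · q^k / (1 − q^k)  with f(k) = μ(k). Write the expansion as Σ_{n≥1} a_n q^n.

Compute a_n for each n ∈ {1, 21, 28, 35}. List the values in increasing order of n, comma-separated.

q^1  k|1↦μ(k): 1:1  a_1=1
n=21: 1·21 3·7 7·3 21·1  μ→[1+(-1)+(-1)+1]=0
d|28:{28,14,7,4,2,1}  Σμ=0+1+(-1)+0+(-1)+1=0
n=35: 35·1 7·5 5·7 1·35  μ→[1+(-1)+(-1)+1]=0

1, 0, 0, 0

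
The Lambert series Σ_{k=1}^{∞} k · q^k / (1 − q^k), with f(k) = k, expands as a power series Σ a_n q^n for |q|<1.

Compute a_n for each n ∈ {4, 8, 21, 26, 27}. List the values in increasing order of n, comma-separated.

7, 15, 32, 42, 40

n=4: 4·1 2·2 1·4  f→[4+2+1]=7
d|8:{1,2,4,8}  Σf=1+2+4+8=15
q^21  k|21↦f(k): 1:1 3:3 7:7 21:21  a_21=32
q^26  k|26↦f(k): 26:26 13:13 2:2 1:1  a_26=42
[q^27] f(27)=27,f(9)=9,f(3)=3,f(1)=1 ⇒ 40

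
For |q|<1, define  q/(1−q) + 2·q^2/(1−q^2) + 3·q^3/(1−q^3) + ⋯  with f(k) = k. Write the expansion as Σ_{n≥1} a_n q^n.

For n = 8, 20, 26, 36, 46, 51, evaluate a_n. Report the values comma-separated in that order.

15, 42, 42, 91, 72, 72

n=8: 1·8 2·4 4·2 8·1  f→[1+2+4+8]=15
d|20:{1,2,4,5,10,20}  Σf=1+2+4+5+10+20=42
n=26: 1·26 2·13 13·2 26·1  f→[1+2+13+26]=42
[q^36] f(36)=36,f(18)=18,f(12)=12,f(9)=9,f(6)=6,f(4)=4,f(3)=3,f(2)=2,f(1)=1 ⇒ 91
d|46:{1,2,23,46}  Σf=1+2+23+46=72
[q^51] f(1)=1,f(3)=3,f(17)=17,f(51)=51 ⇒ 72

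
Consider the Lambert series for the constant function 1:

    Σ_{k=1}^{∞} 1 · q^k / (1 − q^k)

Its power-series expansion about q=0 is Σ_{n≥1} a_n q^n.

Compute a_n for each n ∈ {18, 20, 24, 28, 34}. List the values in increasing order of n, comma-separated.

6, 6, 8, 6, 4

d|18:{18,9,6,3,2,1}  Σf=1+1+1+1+1+1=6
n=20: 1·20 2·10 4·5 5·4 10·2 20·1  f→[1+1+1+1+1+1]=6
q^24  k|24↦f(k): 24:1 12:1 8:1 6:1 4:1 3:1 2:1 1:1  a_24=8
q^28  k|28↦f(k): 1:1 2:1 4:1 7:1 14:1 28:1  a_28=6
d|34:{1,2,17,34}  Σf=1+1+1+1=4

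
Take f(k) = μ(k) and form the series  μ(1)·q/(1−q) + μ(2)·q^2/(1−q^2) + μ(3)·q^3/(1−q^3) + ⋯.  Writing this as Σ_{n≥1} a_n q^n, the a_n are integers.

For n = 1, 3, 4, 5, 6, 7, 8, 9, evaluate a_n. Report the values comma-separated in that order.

1, 0, 0, 0, 0, 0, 0, 0

q^1  k|1↦μ(k): 1:1  a_1=1
q^3  k|3↦μ(k): 3:-1 1:1  a_3=0
[q^4] μ(4)=0,μ(2)=-1,μ(1)=1 ⇒ 0
n=5: 5·1 1·5  μ→[(-1)+1]=0
d|6:{6,3,2,1}  Σμ=1+(-1)+(-1)+1=0
q^7  k|7↦μ(k): 1:1 7:-1  a_7=0
d|8:{8,4,2,1}  Σμ=0+0+(-1)+1=0
[q^9] μ(1)=1,μ(3)=-1,μ(9)=0 ⇒ 0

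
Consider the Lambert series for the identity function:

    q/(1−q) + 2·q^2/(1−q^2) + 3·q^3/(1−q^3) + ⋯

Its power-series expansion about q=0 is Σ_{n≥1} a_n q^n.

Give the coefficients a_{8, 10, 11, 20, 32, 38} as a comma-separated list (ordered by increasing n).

15, 18, 12, 42, 63, 60

q^8  k|8↦f(k): 1:1 2:2 4:4 8:8  a_8=15
[q^10] f(1)=1,f(2)=2,f(5)=5,f(10)=10 ⇒ 18
q^11  k|11↦f(k): 11:11 1:1  a_11=12
q^20  k|20↦f(k): 1:1 2:2 4:4 5:5 10:10 20:20  a_20=42
[q^32] f(32)=32,f(16)=16,f(8)=8,f(4)=4,f(2)=2,f(1)=1 ⇒ 63
q^38  k|38↦f(k): 38:38 19:19 2:2 1:1  a_38=60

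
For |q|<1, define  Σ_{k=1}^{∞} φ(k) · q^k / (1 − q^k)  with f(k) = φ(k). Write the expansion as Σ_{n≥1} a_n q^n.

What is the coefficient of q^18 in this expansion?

d|18:{18,9,6,3,2,1}  Σφ=6+6+2+2+1+1=18

a_18 = 18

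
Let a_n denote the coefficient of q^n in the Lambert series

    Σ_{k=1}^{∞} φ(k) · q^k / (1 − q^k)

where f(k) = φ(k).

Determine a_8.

d|8:{1,2,4,8}  Σφ=1+1+2+4=8

a_8 = 8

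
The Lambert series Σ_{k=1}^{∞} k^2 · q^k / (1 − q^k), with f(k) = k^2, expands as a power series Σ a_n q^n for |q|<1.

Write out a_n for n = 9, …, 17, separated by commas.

91, 130, 122, 210, 170, 250, 260, 341, 290

[q^9] f(1)=1,f(3)=9,f(9)=81 ⇒ 91
n=10: 10·1 5·2 2·5 1·10  f→[100+25+4+1]=130
q^11  k|11↦f(k): 1:1 11:121  a_11=122
q^12  k|12↦f(k): 1:1 2:4 3:9 4:16 6:36 12:144  a_12=210
[q^13] f(1)=1,f(13)=169 ⇒ 170
[q^14] f(14)=196,f(7)=49,f(2)=4,f(1)=1 ⇒ 250
q^15  k|15↦f(k): 1:1 3:9 5:25 15:225  a_15=260
q^16  k|16↦f(k): 1:1 2:4 4:16 8:64 16:256  a_16=341
d|17:{17,1}  Σf=289+1=290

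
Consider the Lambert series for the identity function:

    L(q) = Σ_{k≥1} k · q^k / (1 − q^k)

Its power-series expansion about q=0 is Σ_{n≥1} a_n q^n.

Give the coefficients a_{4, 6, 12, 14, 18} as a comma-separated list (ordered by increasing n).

7, 12, 28, 24, 39

n=4: 4·1 2·2 1·4  f→[4+2+1]=7
n=6: 6·1 3·2 2·3 1·6  f→[6+3+2+1]=12
[q^12] f(1)=1,f(2)=2,f(3)=3,f(4)=4,f(6)=6,f(12)=12 ⇒ 28
[q^14] f(1)=1,f(2)=2,f(7)=7,f(14)=14 ⇒ 24
d|18:{1,2,3,6,9,18}  Σf=1+2+3+6+9+18=39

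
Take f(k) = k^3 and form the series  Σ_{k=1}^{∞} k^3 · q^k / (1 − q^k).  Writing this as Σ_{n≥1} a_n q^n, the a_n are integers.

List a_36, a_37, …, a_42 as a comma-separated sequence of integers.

55261, 50654, 61740, 61544, 73710, 68922, 86688

q^36  k|36↦f(k): 36:46656 18:5832 12:1728 9:729 6:216 4:64 3:27 2:8 1:1  a_36=55261
q^37  k|37↦f(k): 1:1 37:50653  a_37=50654
d|38:{1,2,19,38}  Σf=1+8+6859+54872=61740
n=39: 1·39 3·13 13·3 39·1  f→[1+27+2197+59319]=61544
n=40: 40·1 20·2 10·4 8·5 5·8 4·10 2·20 1·40  f→[64000+8000+1000+512+125+64+8+1]=73710
n=41: 41·1 1·41  f→[68921+1]=68922
[q^42] f(1)=1,f(2)=8,f(3)=27,f(6)=216,f(7)=343,f(14)=2744,f(21)=9261,f(42)=74088 ⇒ 86688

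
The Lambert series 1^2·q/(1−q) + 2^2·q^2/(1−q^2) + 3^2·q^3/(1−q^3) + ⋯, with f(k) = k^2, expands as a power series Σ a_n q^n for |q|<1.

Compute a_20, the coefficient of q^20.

a_20 = 546

d|20:{1,2,4,5,10,20}  Σf=1+4+16+25+100+400=546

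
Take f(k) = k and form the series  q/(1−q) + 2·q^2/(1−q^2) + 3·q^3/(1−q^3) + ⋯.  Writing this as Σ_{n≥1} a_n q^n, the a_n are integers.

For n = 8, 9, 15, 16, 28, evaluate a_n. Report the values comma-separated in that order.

[q^8] f(8)=8,f(4)=4,f(2)=2,f(1)=1 ⇒ 15
d|9:{9,3,1}  Σf=9+3+1=13
q^15  k|15↦f(k): 15:15 5:5 3:3 1:1  a_15=24
[q^16] f(16)=16,f(8)=8,f(4)=4,f(2)=2,f(1)=1 ⇒ 31
q^28  k|28↦f(k): 1:1 2:2 4:4 7:7 14:14 28:28  a_28=56

15, 13, 24, 31, 56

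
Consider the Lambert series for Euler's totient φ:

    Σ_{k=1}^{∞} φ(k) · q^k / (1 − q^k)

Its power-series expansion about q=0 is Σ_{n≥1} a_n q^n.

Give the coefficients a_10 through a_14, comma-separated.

d|10:{1,2,5,10}  Σφ=1+1+4+4=10
d|11:{11,1}  Σφ=10+1=11
[q^12] φ(1)=1,φ(2)=1,φ(3)=2,φ(4)=2,φ(6)=2,φ(12)=4 ⇒ 12
q^13  k|13↦φ(k): 1:1 13:12  a_13=13
[q^14] φ(14)=6,φ(7)=6,φ(2)=1,φ(1)=1 ⇒ 14

10, 11, 12, 13, 14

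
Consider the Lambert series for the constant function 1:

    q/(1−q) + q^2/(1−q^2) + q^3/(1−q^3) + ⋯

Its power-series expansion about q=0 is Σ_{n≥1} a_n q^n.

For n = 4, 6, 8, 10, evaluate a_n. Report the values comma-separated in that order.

3, 4, 4, 4

[q^4] f(4)=1,f(2)=1,f(1)=1 ⇒ 3
d|6:{6,3,2,1}  Σf=1+1+1+1=4
q^8  k|8↦f(k): 1:1 2:1 4:1 8:1  a_8=4
[q^10] f(10)=1,f(5)=1,f(2)=1,f(1)=1 ⇒ 4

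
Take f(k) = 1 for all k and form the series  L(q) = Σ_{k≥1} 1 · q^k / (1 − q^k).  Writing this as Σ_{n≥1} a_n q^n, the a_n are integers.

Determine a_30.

n=30: 30·1 15·2 10·3 6·5 5·6 3·10 2·15 1·30  f→[1+1+1+1+1+1+1+1]=8

a_30 = 8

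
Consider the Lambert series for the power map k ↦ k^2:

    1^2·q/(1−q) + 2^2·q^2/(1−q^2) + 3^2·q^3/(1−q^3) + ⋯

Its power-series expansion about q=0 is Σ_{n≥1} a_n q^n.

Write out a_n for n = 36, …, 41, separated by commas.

1911, 1370, 1810, 1700, 2210, 1682

q^36  k|36↦f(k): 1:1 2:4 3:9 4:16 6:36 9:81 12:144 18:324 36:1296  a_36=1911
[q^37] f(1)=1,f(37)=1369 ⇒ 1370
n=38: 38·1 19·2 2·19 1·38  f→[1444+361+4+1]=1810
d|39:{1,3,13,39}  Σf=1+9+169+1521=1700
d|40:{1,2,4,5,8,10,20,40}  Σf=1+4+16+25+64+100+400+1600=2210
d|41:{41,1}  Σf=1681+1=1682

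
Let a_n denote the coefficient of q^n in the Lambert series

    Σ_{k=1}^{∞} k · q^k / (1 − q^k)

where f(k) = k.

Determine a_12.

q^12  k|12↦f(k): 1:1 2:2 3:3 4:4 6:6 12:12  a_12=28

a_12 = 28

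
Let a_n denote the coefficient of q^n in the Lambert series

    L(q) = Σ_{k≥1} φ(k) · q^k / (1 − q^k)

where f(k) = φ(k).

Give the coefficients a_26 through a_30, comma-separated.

q^26  k|26↦φ(k): 1:1 2:1 13:12 26:12  a_26=26
q^27  k|27↦φ(k): 1:1 3:2 9:6 27:18  a_27=27
d|28:{28,14,7,4,2,1}  Σφ=12+6+6+2+1+1=28
d|29:{1,29}  Σφ=1+28=29
[q^30] φ(1)=1,φ(2)=1,φ(3)=2,φ(5)=4,φ(6)=2,φ(10)=4,φ(15)=8,φ(30)=8 ⇒ 30

26, 27, 28, 29, 30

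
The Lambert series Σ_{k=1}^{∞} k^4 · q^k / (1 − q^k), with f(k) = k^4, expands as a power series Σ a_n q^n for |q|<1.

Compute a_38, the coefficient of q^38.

n=38: 1·38 2·19 19·2 38·1  f→[1+16+130321+2085136]=2215474

a_38 = 2215474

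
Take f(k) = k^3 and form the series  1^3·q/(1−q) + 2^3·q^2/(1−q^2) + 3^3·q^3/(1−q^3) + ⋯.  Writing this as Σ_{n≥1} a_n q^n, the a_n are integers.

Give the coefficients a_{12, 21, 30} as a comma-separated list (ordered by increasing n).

2044, 9632, 31752

d|12:{1,2,3,4,6,12}  Σf=1+8+27+64+216+1728=2044
d|21:{21,7,3,1}  Σf=9261+343+27+1=9632
[q^30] f(1)=1,f(2)=8,f(3)=27,f(5)=125,f(6)=216,f(10)=1000,f(15)=3375,f(30)=27000 ⇒ 31752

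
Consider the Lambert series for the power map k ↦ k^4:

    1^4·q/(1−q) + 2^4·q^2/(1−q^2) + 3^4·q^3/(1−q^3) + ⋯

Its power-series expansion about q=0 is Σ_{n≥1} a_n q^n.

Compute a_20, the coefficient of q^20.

d|20:{20,10,5,4,2,1}  Σf=160000+10000+625+256+16+1=170898

a_20 = 170898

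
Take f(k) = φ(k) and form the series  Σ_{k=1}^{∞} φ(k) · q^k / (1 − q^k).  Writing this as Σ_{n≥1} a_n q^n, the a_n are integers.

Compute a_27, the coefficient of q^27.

n=27: 27·1 9·3 3·9 1·27  φ→[18+6+2+1]=27

a_27 = 27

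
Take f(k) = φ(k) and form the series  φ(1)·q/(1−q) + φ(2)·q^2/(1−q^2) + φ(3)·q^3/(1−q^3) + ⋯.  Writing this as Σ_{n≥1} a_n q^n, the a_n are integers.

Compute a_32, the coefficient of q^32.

d|32:{32,16,8,4,2,1}  Σφ=16+8+4+2+1+1=32

a_32 = 32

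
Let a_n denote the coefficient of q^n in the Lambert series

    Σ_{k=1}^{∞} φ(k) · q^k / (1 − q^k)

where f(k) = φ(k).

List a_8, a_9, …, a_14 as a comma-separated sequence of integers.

n=8: 1·8 2·4 4·2 8·1  φ→[1+1+2+4]=8
[q^9] φ(9)=6,φ(3)=2,φ(1)=1 ⇒ 9
n=10: 1·10 2·5 5·2 10·1  φ→[1+1+4+4]=10
n=11: 11·1 1·11  φ→[10+1]=11
[q^12] φ(1)=1,φ(2)=1,φ(3)=2,φ(4)=2,φ(6)=2,φ(12)=4 ⇒ 12
q^13  k|13↦φ(k): 1:1 13:12  a_13=13
d|14:{14,7,2,1}  Σφ=6+6+1+1=14

8, 9, 10, 11, 12, 13, 14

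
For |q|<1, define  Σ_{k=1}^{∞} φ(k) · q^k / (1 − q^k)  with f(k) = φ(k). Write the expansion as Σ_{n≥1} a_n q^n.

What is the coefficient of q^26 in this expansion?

[q^26] φ(26)=12,φ(13)=12,φ(2)=1,φ(1)=1 ⇒ 26

a_26 = 26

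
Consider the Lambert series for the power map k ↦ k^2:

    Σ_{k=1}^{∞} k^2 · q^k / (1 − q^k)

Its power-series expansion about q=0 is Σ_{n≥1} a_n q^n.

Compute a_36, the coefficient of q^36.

a_36 = 1911

d|36:{1,2,3,4,6,9,12,18,36}  Σf=1+4+9+16+36+81+144+324+1296=1911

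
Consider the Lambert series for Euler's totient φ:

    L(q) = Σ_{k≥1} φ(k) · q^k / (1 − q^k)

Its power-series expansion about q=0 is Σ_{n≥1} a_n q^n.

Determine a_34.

d|34:{1,2,17,34}  Σφ=1+1+16+16=34

a_34 = 34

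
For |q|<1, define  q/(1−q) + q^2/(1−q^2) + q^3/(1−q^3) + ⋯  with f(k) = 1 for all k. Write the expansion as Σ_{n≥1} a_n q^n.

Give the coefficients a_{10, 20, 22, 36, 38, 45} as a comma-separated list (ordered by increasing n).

[q^10] f(1)=1,f(2)=1,f(5)=1,f(10)=1 ⇒ 4
[q^20] f(1)=1,f(2)=1,f(4)=1,f(5)=1,f(10)=1,f(20)=1 ⇒ 6
n=22: 22·1 11·2 2·11 1·22  f→[1+1+1+1]=4
n=36: 1·36 2·18 3·12 4·9 6·6 9·4 12·3 18·2 36·1  f→[1+1+1+1+1+1+1+1+1]=9
n=38: 1·38 2·19 19·2 38·1  f→[1+1+1+1]=4
q^45  k|45↦f(k): 45:1 15:1 9:1 5:1 3:1 1:1  a_45=6

4, 6, 4, 9, 4, 6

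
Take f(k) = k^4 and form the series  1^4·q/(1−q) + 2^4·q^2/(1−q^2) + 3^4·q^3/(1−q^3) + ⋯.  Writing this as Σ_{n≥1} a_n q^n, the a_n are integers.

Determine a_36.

q^36  k|36↦f(k): 36:1679616 18:104976 12:20736 9:6561 6:1296 4:256 3:81 2:16 1:1  a_36=1813539

a_36 = 1813539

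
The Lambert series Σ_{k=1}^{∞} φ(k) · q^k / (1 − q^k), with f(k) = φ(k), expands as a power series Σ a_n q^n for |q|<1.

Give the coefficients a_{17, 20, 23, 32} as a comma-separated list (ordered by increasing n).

[q^17] φ(17)=16,φ(1)=1 ⇒ 17
[q^20] φ(1)=1,φ(2)=1,φ(4)=2,φ(5)=4,φ(10)=4,φ(20)=8 ⇒ 20
[q^23] φ(23)=22,φ(1)=1 ⇒ 23
q^32  k|32↦φ(k): 1:1 2:1 4:2 8:4 16:8 32:16  a_32=32

17, 20, 23, 32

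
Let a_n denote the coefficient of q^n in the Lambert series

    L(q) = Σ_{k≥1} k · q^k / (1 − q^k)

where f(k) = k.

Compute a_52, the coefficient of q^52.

a_52 = 98

n=52: 1·52 2·26 4·13 13·4 26·2 52·1  f→[1+2+4+13+26+52]=98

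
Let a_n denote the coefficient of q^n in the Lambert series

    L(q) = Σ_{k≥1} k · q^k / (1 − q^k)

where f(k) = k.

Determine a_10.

a_10 = 18

q^10  k|10↦f(k): 10:10 5:5 2:2 1:1  a_10=18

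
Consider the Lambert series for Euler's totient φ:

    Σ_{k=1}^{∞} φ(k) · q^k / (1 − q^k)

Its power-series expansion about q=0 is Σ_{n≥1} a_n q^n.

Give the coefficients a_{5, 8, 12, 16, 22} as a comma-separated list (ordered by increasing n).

d|5:{1,5}  Σφ=1+4=5
[q^8] φ(1)=1,φ(2)=1,φ(4)=2,φ(8)=4 ⇒ 8
n=12: 1·12 2·6 3·4 4·3 6·2 12·1  φ→[1+1+2+2+2+4]=12
q^16  k|16↦φ(k): 16:8 8:4 4:2 2:1 1:1  a_16=16
[q^22] φ(22)=10,φ(11)=10,φ(2)=1,φ(1)=1 ⇒ 22

5, 8, 12, 16, 22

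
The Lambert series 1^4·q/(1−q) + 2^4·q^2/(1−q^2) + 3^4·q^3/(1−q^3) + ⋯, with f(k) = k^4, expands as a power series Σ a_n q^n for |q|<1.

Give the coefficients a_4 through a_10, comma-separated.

273, 626, 1394, 2402, 4369, 6643, 10642

n=4: 4·1 2·2 1·4  f→[256+16+1]=273
q^5  k|5↦f(k): 5:625 1:1  a_5=626
[q^6] f(6)=1296,f(3)=81,f(2)=16,f(1)=1 ⇒ 1394
n=7: 7·1 1·7  f→[2401+1]=2402
n=8: 8·1 4·2 2·4 1·8  f→[4096+256+16+1]=4369
d|9:{1,3,9}  Σf=1+81+6561=6643
n=10: 1·10 2·5 5·2 10·1  f→[1+16+625+10000]=10642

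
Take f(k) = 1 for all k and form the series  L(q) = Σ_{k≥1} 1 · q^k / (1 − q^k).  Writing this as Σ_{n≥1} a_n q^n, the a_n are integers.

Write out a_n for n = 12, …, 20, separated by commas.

[q^12] f(1)=1,f(2)=1,f(3)=1,f(4)=1,f(6)=1,f(12)=1 ⇒ 6
d|13:{1,13}  Σf=1+1=2
[q^14] f(14)=1,f(7)=1,f(2)=1,f(1)=1 ⇒ 4
n=15: 1·15 3·5 5·3 15·1  f→[1+1+1+1]=4
[q^16] f(16)=1,f(8)=1,f(4)=1,f(2)=1,f(1)=1 ⇒ 5
d|17:{17,1}  Σf=1+1=2
[q^18] f(1)=1,f(2)=1,f(3)=1,f(6)=1,f(9)=1,f(18)=1 ⇒ 6
n=19: 1·19 19·1  f→[1+1]=2
d|20:{20,10,5,4,2,1}  Σf=1+1+1+1+1+1=6

6, 2, 4, 4, 5, 2, 6, 2, 6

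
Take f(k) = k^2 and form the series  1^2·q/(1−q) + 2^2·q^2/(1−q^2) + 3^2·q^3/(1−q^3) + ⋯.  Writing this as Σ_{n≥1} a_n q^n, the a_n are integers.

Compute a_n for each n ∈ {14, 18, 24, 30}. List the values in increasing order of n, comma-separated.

250, 455, 850, 1300

d|14:{1,2,7,14}  Σf=1+4+49+196=250
n=18: 18·1 9·2 6·3 3·6 2·9 1·18  f→[324+81+36+9+4+1]=455
d|24:{1,2,3,4,6,8,12,24}  Σf=1+4+9+16+36+64+144+576=850
[q^30] f(30)=900,f(15)=225,f(10)=100,f(6)=36,f(5)=25,f(3)=9,f(2)=4,f(1)=1 ⇒ 1300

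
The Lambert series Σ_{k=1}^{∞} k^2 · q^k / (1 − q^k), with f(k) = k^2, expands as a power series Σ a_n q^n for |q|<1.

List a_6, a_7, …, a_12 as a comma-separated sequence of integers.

q^6  k|6↦f(k): 6:36 3:9 2:4 1:1  a_6=50
[q^7] f(7)=49,f(1)=1 ⇒ 50
[q^8] f(8)=64,f(4)=16,f(2)=4,f(1)=1 ⇒ 85
[q^9] f(1)=1,f(3)=9,f(9)=81 ⇒ 91
d|10:{10,5,2,1}  Σf=100+25+4+1=130
[q^11] f(11)=121,f(1)=1 ⇒ 122
n=12: 1·12 2·6 3·4 4·3 6·2 12·1  f→[1+4+9+16+36+144]=210

50, 50, 85, 91, 130, 122, 210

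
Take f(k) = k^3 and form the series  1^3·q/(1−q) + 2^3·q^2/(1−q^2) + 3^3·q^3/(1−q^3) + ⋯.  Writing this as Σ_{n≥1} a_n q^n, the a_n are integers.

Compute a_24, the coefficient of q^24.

q^24  k|24↦f(k): 24:13824 12:1728 8:512 6:216 4:64 3:27 2:8 1:1  a_24=16380

a_24 = 16380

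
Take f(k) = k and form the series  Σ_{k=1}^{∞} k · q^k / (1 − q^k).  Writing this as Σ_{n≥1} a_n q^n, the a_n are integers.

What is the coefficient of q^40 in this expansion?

a_40 = 90

n=40: 40·1 20·2 10·4 8·5 5·8 4·10 2·20 1·40  f→[40+20+10+8+5+4+2+1]=90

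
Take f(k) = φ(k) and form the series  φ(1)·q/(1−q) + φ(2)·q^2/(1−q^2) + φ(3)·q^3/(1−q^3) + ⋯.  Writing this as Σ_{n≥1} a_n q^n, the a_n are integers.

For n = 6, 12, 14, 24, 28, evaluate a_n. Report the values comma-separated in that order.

n=6: 6·1 3·2 2·3 1·6  φ→[2+2+1+1]=6
[q^12] φ(1)=1,φ(2)=1,φ(3)=2,φ(4)=2,φ(6)=2,φ(12)=4 ⇒ 12
n=14: 14·1 7·2 2·7 1·14  φ→[6+6+1+1]=14
d|24:{1,2,3,4,6,8,12,24}  Σφ=1+1+2+2+2+4+4+8=24
n=28: 1·28 2·14 4·7 7·4 14·2 28·1  φ→[1+1+2+6+6+12]=28

6, 12, 14, 24, 28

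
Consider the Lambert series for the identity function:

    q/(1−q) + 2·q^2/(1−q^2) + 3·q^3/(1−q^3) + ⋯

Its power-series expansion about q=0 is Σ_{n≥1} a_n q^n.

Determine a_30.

d|30:{30,15,10,6,5,3,2,1}  Σf=30+15+10+6+5+3+2+1=72

a_30 = 72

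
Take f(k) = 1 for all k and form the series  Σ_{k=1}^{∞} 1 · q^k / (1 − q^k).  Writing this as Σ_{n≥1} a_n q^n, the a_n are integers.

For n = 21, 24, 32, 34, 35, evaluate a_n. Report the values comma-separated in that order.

4, 8, 6, 4, 4

d|21:{21,7,3,1}  Σf=1+1+1+1=4
q^24  k|24↦f(k): 24:1 12:1 8:1 6:1 4:1 3:1 2:1 1:1  a_24=8
d|32:{1,2,4,8,16,32}  Σf=1+1+1+1+1+1=6
[q^34] f(1)=1,f(2)=1,f(17)=1,f(34)=1 ⇒ 4
n=35: 1·35 5·7 7·5 35·1  f→[1+1+1+1]=4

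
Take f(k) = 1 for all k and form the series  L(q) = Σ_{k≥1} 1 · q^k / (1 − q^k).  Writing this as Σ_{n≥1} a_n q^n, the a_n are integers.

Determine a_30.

a_30 = 8

d|30:{30,15,10,6,5,3,2,1}  Σf=1+1+1+1+1+1+1+1=8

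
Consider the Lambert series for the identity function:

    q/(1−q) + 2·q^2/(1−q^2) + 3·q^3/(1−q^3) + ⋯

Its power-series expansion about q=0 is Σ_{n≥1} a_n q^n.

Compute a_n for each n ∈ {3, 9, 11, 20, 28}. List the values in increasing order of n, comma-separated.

4, 13, 12, 42, 56

d|3:{1,3}  Σf=1+3=4
d|9:{9,3,1}  Σf=9+3+1=13
q^11  k|11↦f(k): 11:11 1:1  a_11=12
[q^20] f(20)=20,f(10)=10,f(5)=5,f(4)=4,f(2)=2,f(1)=1 ⇒ 42
n=28: 1·28 2·14 4·7 7·4 14·2 28·1  f→[1+2+4+7+14+28]=56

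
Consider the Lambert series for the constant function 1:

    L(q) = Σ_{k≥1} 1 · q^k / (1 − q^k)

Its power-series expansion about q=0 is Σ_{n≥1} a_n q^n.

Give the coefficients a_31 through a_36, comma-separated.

2, 6, 4, 4, 4, 9

d|31:{1,31}  Σf=1+1=2
n=32: 32·1 16·2 8·4 4·8 2·16 1·32  f→[1+1+1+1+1+1]=6
q^33  k|33↦f(k): 1:1 3:1 11:1 33:1  a_33=4
q^34  k|34↦f(k): 1:1 2:1 17:1 34:1  a_34=4
n=35: 35·1 7·5 5·7 1·35  f→[1+1+1+1]=4
[q^36] f(36)=1,f(18)=1,f(12)=1,f(9)=1,f(6)=1,f(4)=1,f(3)=1,f(2)=1,f(1)=1 ⇒ 9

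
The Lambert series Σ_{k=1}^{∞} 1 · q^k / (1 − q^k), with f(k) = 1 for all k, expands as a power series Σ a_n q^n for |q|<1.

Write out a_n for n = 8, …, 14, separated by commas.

4, 3, 4, 2, 6, 2, 4

[q^8] f(1)=1,f(2)=1,f(4)=1,f(8)=1 ⇒ 4
[q^9] f(9)=1,f(3)=1,f(1)=1 ⇒ 3
[q^10] f(10)=1,f(5)=1,f(2)=1,f(1)=1 ⇒ 4
[q^11] f(1)=1,f(11)=1 ⇒ 2
n=12: 1·12 2·6 3·4 4·3 6·2 12·1  f→[1+1+1+1+1+1]=6
q^13  k|13↦f(k): 1:1 13:1  a_13=2
n=14: 14·1 7·2 2·7 1·14  f→[1+1+1+1]=4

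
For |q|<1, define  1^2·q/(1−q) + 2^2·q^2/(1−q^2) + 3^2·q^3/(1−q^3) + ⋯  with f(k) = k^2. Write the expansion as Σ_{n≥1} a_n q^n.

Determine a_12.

a_12 = 210

n=12: 12·1 6·2 4·3 3·4 2·6 1·12  f→[144+36+16+9+4+1]=210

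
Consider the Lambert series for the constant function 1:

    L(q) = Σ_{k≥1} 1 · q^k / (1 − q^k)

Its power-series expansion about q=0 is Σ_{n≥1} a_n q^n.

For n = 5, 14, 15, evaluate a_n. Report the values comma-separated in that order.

d|5:{5,1}  Σf=1+1=2
[q^14] f(14)=1,f(7)=1,f(2)=1,f(1)=1 ⇒ 4
q^15  k|15↦f(k): 1:1 3:1 5:1 15:1  a_15=4

2, 4, 4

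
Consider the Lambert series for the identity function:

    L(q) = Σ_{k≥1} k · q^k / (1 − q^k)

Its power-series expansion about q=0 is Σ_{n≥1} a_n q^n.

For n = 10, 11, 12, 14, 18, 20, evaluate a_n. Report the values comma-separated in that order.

18, 12, 28, 24, 39, 42

q^10  k|10↦f(k): 10:10 5:5 2:2 1:1  a_10=18
q^11  k|11↦f(k): 11:11 1:1  a_11=12
[q^12] f(1)=1,f(2)=2,f(3)=3,f(4)=4,f(6)=6,f(12)=12 ⇒ 28
[q^14] f(1)=1,f(2)=2,f(7)=7,f(14)=14 ⇒ 24
n=18: 18·1 9·2 6·3 3·6 2·9 1·18  f→[18+9+6+3+2+1]=39
n=20: 20·1 10·2 5·4 4·5 2·10 1·20  f→[20+10+5+4+2+1]=42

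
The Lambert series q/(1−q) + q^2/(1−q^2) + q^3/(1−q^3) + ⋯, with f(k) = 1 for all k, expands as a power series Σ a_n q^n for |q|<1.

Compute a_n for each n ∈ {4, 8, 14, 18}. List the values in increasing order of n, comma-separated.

3, 4, 4, 6

n=4: 4·1 2·2 1·4  f→[1+1+1]=3
[q^8] f(1)=1,f(2)=1,f(4)=1,f(8)=1 ⇒ 4
[q^14] f(14)=1,f(7)=1,f(2)=1,f(1)=1 ⇒ 4
[q^18] f(1)=1,f(2)=1,f(3)=1,f(6)=1,f(9)=1,f(18)=1 ⇒ 6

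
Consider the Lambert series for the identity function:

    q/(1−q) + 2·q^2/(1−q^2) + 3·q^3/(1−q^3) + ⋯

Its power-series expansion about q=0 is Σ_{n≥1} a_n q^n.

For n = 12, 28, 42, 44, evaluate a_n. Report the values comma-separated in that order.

[q^12] f(12)=12,f(6)=6,f(4)=4,f(3)=3,f(2)=2,f(1)=1 ⇒ 28
[q^28] f(1)=1,f(2)=2,f(4)=4,f(7)=7,f(14)=14,f(28)=28 ⇒ 56
d|42:{1,2,3,6,7,14,21,42}  Σf=1+2+3+6+7+14+21+42=96
d|44:{1,2,4,11,22,44}  Σf=1+2+4+11+22+44=84

28, 56, 96, 84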